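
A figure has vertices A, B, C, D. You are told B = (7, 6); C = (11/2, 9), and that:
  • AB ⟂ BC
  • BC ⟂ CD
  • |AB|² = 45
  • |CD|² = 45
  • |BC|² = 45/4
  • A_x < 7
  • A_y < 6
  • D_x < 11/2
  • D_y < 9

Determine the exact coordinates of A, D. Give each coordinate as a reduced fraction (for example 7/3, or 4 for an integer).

A = (1, 3)
D = (-1/2, 6)

1. A_x = 1  [[AB ⟂ BC ⇒ 3/2x-3y+15/2=0] ∩ [|A−(7, 6)|²=45]]
2. A_y = 3  [[AB ⟂ BC ⇒ 3/2x-3y+15/2=0] ∩ [|A−(7, 6)|²=45]]
   so A = (1, 3)
3. D_x = -1/2  [[BC ⟂ CD ⇒ -3/2x+3y-75/4=0] ∩ [|D−(11/2, 9)|²=45]]
4. D_y = 6  [[BC ⟂ CD ⇒ -3/2x+3y-75/4=0] ∩ [|D−(11/2, 9)|²=45]]
   so D = (-1/2, 6)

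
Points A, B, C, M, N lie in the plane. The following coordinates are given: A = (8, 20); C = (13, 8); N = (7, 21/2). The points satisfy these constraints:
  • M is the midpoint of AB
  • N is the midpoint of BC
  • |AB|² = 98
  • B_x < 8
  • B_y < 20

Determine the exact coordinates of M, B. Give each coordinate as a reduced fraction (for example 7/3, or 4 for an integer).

M = (9/2, 33/2)
B = (1, 13)

1. B_x = 1  [B = 2·N−C = 2·(7, 21/2)−(13, 8)]
2. B_y = 13  [B = 2·N−C = 2·(7, 21/2)−(13, 8)]
   so B = (1, 13)
3. M_x = 9/2  [2·M = A+B = (8, 20)+(1, 13)]
4. M_y = 33/2  [2·M = A+B = (8, 20)+(1, 13)]
   so M = (9/2, 33/2)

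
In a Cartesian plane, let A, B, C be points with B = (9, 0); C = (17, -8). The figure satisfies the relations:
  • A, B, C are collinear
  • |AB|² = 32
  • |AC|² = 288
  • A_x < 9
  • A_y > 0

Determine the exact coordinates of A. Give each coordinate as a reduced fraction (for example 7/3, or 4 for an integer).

1. A_x = 5  [[A, B, C are collinear ⇒ 8x+8y-72=0] ∩ [|A−(9, 0)|²=32]]
2. A_y = 4  [[A, B, C are collinear ⇒ 8x+8y-72=0] ∩ [|A−(9, 0)|²=32]]
   so A = (5, 4)

A = (5, 4)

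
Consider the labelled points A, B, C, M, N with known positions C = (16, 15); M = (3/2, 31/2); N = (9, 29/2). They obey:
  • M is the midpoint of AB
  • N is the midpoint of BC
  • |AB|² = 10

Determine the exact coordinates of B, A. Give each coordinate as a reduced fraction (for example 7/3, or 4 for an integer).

B = (2, 14)
A = (1, 17)

1. B_x = 2  [B = 2·N−C = 2·(9, 29/2)−(16, 15)]
2. B_y = 14  [B = 2·N−C = 2·(9, 29/2)−(16, 15)]
   so B = (2, 14)
3. A_x = 1  [A = 2·M−B = 2·(3/2, 31/2)−(2, 14)]
4. A_y = 17  [A = 2·M−B = 2·(3/2, 31/2)−(2, 14)]
   so A = (1, 17)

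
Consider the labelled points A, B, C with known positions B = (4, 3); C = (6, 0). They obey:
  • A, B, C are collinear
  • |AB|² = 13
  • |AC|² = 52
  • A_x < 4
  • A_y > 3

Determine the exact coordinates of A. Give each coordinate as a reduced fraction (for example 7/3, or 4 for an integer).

A = (2, 6)

1. A_x = 2  [[A, B, C are collinear ⇒ 3x+2y-18=0] ∩ [|A−(4, 3)|²=13]]
2. A_y = 6  [[A, B, C are collinear ⇒ 3x+2y-18=0] ∩ [|A−(4, 3)|²=13]]
   so A = (2, 6)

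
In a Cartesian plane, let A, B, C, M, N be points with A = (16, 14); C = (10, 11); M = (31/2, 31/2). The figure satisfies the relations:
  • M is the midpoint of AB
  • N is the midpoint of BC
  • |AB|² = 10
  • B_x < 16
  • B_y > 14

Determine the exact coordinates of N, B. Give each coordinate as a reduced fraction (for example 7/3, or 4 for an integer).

1. B_x = 15  [B = 2·M−A = 2·(31/2, 31/2)−(16, 14)]
2. B_y = 17  [B = 2·M−A = 2·(31/2, 31/2)−(16, 14)]
   so B = (15, 17)
3. N_x = 25/2  [2·N = B+C = (15, 17)+(10, 11)]
4. N_y = 14  [2·N = B+C = (15, 17)+(10, 11)]
   so N = (25/2, 14)

N = (25/2, 14)
B = (15, 17)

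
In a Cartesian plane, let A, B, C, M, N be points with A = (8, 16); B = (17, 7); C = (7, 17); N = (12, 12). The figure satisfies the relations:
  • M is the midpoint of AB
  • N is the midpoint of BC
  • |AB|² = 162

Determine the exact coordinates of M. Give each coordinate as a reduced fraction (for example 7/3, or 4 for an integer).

M = (25/2, 23/2)

1. M_x = 25/2  [2·M = A+B = (8, 16)+(17, 7)]
2. M_y = 23/2  [2·M = A+B = (8, 16)+(17, 7)]
   so M = (25/2, 23/2)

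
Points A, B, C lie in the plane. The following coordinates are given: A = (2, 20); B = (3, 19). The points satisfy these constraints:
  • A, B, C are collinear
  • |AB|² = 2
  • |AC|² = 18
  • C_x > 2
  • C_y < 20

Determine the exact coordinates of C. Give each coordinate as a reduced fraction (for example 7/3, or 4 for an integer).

C = (5, 17)

1. C_x = 5  [[A, B, C are collinear ⇒ 1x+1y-22=0] ∩ [|C−(2, 20)|²=18]]
2. C_y = 17  [[A, B, C are collinear ⇒ 1x+1y-22=0] ∩ [|C−(2, 20)|²=18]]
   so C = (5, 17)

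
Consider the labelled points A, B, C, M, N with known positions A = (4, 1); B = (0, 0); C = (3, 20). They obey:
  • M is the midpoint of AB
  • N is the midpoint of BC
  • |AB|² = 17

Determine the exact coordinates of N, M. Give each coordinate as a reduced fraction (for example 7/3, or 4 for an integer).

N = (3/2, 10)
M = (2, 1/2)

1. M_x = 2  [2·M = A+B = (4, 1)+(0, 0)]
2. M_y = 1/2  [2·M = A+B = (4, 1)+(0, 0)]
   so M = (2, 1/2)
3. N_x = 3/2  [2·N = B+C = (0, 0)+(3, 20)]
4. N_y = 10  [2·N = B+C = (0, 0)+(3, 20)]
   so N = (3/2, 10)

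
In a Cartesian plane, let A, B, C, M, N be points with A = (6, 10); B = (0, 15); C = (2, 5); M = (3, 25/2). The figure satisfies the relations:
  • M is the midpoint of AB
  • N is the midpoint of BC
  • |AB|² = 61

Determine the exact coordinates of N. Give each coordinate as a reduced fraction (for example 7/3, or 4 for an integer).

1. N_x = 1  [2·N = B+C = (0, 15)+(2, 5)]
2. N_y = 10  [2·N = B+C = (0, 15)+(2, 5)]
   so N = (1, 10)

N = (1, 10)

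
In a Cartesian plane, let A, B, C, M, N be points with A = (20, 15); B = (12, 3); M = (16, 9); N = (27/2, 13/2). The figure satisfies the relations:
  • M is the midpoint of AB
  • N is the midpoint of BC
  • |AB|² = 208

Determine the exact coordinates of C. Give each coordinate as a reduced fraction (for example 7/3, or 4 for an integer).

C = (15, 10)

1. C_x = 15  [C = 2·N−B = 2·(27/2, 13/2)−(12, 3)]
2. C_y = 10  [C = 2·N−B = 2·(27/2, 13/2)−(12, 3)]
   so C = (15, 10)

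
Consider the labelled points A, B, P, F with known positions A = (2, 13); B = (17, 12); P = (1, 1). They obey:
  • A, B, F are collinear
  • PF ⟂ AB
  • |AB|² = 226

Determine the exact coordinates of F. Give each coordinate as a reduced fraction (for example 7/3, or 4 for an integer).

1. F_x = 407/226  [[A, B, F are collinear ⇒ 1x+15y-197=0] ∩ [PF ⟂ AB ⇒ 15x-1y-14=0]]
2. F_y = 2941/226  [[A, B, F are collinear ⇒ 1x+15y-197=0] ∩ [PF ⟂ AB ⇒ 15x-1y-14=0]]
   so F = (407/226, 2941/226)

F = (407/226, 2941/226)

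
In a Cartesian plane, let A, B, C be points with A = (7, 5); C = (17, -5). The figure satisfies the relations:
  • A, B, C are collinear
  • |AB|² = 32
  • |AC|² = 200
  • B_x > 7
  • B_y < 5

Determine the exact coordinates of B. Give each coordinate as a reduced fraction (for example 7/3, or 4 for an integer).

1. B_x = 11  [[A, B, C are collinear ⇒ -10x-10y+120=0] ∩ [|B−(7, 5)|²=32]]
2. B_y = 1  [[A, B, C are collinear ⇒ -10x-10y+120=0] ∩ [|B−(7, 5)|²=32]]
   so B = (11, 1)

B = (11, 1)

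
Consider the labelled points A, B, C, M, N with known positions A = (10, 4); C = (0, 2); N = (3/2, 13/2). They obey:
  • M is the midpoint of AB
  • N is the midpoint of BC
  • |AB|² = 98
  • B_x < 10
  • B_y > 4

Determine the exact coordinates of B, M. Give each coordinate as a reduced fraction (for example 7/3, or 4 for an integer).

1. B_x = 3  [B = 2·N−C = 2·(3/2, 13/2)−(0, 2)]
2. B_y = 11  [B = 2·N−C = 2·(3/2, 13/2)−(0, 2)]
   so B = (3, 11)
3. M_x = 13/2  [2·M = A+B = (10, 4)+(3, 11)]
4. M_y = 15/2  [2·M = A+B = (10, 4)+(3, 11)]
   so M = (13/2, 15/2)

B = (3, 11)
M = (13/2, 15/2)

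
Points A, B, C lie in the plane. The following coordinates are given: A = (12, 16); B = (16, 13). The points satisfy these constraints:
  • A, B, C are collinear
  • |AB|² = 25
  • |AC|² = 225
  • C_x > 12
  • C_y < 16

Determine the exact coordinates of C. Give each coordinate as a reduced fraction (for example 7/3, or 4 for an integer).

C = (24, 7)

1. C_x = 24  [[A, B, C are collinear ⇒ 3x+4y-100=0] ∩ [|C−(12, 16)|²=225]]
2. C_y = 7  [[A, B, C are collinear ⇒ 3x+4y-100=0] ∩ [|C−(12, 16)|²=225]]
   so C = (24, 7)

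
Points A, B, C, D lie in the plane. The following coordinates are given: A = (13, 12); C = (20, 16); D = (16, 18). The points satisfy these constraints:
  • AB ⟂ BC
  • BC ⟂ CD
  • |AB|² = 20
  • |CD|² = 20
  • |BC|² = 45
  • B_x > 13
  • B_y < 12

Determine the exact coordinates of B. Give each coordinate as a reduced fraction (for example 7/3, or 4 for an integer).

B = (17, 10)

1. B_x = 17  [[BC ⟂ CD ⇒ 4x-2y-48=0] ∩ [|B−(13, 12)|²=20]]
2. B_y = 10  [[BC ⟂ CD ⇒ 4x-2y-48=0] ∩ [|B−(13, 12)|²=20]]
   so B = (17, 10)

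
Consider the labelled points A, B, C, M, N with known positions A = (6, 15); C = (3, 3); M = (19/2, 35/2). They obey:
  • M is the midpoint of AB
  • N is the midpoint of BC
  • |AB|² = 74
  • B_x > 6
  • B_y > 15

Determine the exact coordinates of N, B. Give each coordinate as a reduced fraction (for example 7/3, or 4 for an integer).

1. B_x = 13  [B = 2·M−A = 2·(19/2, 35/2)−(6, 15)]
2. B_y = 20  [B = 2·M−A = 2·(19/2, 35/2)−(6, 15)]
   so B = (13, 20)
3. N_x = 8  [2·N = B+C = (13, 20)+(3, 3)]
4. N_y = 23/2  [2·N = B+C = (13, 20)+(3, 3)]
   so N = (8, 23/2)

N = (8, 23/2)
B = (13, 20)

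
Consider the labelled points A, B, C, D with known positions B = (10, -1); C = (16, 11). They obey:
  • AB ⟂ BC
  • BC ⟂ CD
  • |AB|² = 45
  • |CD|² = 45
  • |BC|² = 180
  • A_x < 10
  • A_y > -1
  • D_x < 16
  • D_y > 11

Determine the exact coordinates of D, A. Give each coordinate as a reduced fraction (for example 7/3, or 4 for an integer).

D = (10, 14)
A = (4, 2)

1. D_x = 10  [[BC ⟂ CD ⇒ 6x+12y-228=0] ∩ [|D−(16, 11)|²=45]]
2. D_y = 14  [[BC ⟂ CD ⇒ 6x+12y-228=0] ∩ [|D−(16, 11)|²=45]]
   so D = (10, 14)
3. A_x = 4  [[AB ⟂ BC ⇒ -6x-12y+48=0] ∩ [|A−(10, -1)|²=45]]
4. A_y = 2  [[AB ⟂ BC ⇒ -6x-12y+48=0] ∩ [|A−(10, -1)|²=45]]
   so A = (4, 2)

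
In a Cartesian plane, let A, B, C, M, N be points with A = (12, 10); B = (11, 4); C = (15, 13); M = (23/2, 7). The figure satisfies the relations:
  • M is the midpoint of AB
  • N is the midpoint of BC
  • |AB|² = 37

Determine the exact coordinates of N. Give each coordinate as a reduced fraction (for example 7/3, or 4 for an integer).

N = (13, 17/2)

1. N_x = 13  [2·N = B+C = (11, 4)+(15, 13)]
2. N_y = 17/2  [2·N = B+C = (11, 4)+(15, 13)]
   so N = (13, 17/2)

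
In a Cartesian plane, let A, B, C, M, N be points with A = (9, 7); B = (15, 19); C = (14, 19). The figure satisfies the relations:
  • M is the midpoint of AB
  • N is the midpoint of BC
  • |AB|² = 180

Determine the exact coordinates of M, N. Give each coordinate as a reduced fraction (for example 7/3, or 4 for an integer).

M = (12, 13)
N = (29/2, 19)

1. M_x = 12  [2·M = A+B = (9, 7)+(15, 19)]
2. M_y = 13  [2·M = A+B = (9, 7)+(15, 19)]
   so M = (12, 13)
3. N_x = 29/2  [2·N = B+C = (15, 19)+(14, 19)]
4. N_y = 19  [2·N = B+C = (15, 19)+(14, 19)]
   so N = (29/2, 19)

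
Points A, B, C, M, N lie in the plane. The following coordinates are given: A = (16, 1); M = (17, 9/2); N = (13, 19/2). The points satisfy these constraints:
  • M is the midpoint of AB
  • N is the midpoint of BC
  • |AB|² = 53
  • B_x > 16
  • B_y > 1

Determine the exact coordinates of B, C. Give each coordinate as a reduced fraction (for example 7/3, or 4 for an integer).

B = (18, 8)
C = (8, 11)

1. B_x = 18  [B = 2·M−A = 2·(17, 9/2)−(16, 1)]
2. B_y = 8  [B = 2·M−A = 2·(17, 9/2)−(16, 1)]
   so B = (18, 8)
3. C_x = 8  [C = 2·N−B = 2·(13, 19/2)−(18, 8)]
4. C_y = 11  [C = 2·N−B = 2·(13, 19/2)−(18, 8)]
   so C = (8, 11)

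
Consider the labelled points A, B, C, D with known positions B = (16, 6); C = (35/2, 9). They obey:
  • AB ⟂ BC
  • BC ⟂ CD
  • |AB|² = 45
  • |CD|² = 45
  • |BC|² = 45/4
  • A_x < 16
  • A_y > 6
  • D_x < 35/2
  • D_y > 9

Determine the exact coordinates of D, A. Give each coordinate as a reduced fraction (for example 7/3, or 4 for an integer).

D = (23/2, 12)
A = (10, 9)

1. D_x = 23/2  [[BC ⟂ CD ⇒ 3/2x+3y-213/4=0] ∩ [|D−(35/2, 9)|²=45]]
2. D_y = 12  [[BC ⟂ CD ⇒ 3/2x+3y-213/4=0] ∩ [|D−(35/2, 9)|²=45]]
   so D = (23/2, 12)
3. A_x = 10  [[AB ⟂ BC ⇒ -3/2x-3y+42=0] ∩ [|A−(16, 6)|²=45]]
4. A_y = 9  [[AB ⟂ BC ⇒ -3/2x-3y+42=0] ∩ [|A−(16, 6)|²=45]]
   so A = (10, 9)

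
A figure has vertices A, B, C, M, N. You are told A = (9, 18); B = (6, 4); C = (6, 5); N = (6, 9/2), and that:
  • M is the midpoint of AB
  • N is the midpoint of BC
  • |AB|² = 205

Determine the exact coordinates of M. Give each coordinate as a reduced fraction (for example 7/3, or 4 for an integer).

M = (15/2, 11)

1. M_x = 15/2  [2·M = A+B = (9, 18)+(6, 4)]
2. M_y = 11  [2·M = A+B = (9, 18)+(6, 4)]
   so M = (15/2, 11)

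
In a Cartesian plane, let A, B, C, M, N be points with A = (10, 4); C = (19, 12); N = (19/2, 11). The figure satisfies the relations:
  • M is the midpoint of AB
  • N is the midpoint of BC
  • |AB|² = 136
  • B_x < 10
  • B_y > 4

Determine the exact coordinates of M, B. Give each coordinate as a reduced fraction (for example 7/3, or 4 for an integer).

M = (5, 7)
B = (0, 10)

1. B_x = 0  [B = 2·N−C = 2·(19/2, 11)−(19, 12)]
2. B_y = 10  [B = 2·N−C = 2·(19/2, 11)−(19, 12)]
   so B = (0, 10)
3. M_x = 5  [2·M = A+B = (10, 4)+(0, 10)]
4. M_y = 7  [2·M = A+B = (10, 4)+(0, 10)]
   so M = (5, 7)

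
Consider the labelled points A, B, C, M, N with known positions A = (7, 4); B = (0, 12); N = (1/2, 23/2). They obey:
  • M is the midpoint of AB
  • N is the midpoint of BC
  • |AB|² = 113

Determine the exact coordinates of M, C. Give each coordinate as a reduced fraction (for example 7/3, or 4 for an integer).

1. M_x = 7/2  [2·M = A+B = (7, 4)+(0, 12)]
2. M_y = 8  [2·M = A+B = (7, 4)+(0, 12)]
   so M = (7/2, 8)
3. C_x = 1  [C = 2·N−B = 2·(1/2, 23/2)−(0, 12)]
4. C_y = 11  [C = 2·N−B = 2·(1/2, 23/2)−(0, 12)]
   so C = (1, 11)

M = (7/2, 8)
C = (1, 11)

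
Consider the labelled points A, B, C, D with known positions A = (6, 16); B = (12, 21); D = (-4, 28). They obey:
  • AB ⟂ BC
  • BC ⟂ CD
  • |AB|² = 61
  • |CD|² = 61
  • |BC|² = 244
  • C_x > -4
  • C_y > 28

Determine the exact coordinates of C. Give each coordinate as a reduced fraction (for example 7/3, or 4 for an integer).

C = (2, 33)

1. C_x = 2  [[AB ⟂ BC ⇒ 6x+5y-177=0] ∩ [|C−(-4, 28)|²=61]]
2. C_y = 33  [[AB ⟂ BC ⇒ 6x+5y-177=0] ∩ [|C−(-4, 28)|²=61]]
   so C = (2, 33)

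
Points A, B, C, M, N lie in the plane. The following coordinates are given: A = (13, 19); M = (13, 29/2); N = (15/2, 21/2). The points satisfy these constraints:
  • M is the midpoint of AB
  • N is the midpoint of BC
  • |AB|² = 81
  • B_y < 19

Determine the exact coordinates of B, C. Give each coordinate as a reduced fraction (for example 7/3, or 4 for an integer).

B = (13, 10)
C = (2, 11)

1. B_x = 13  [B = 2·M−A = 2·(13, 29/2)−(13, 19)]
2. B_y = 10  [B = 2·M−A = 2·(13, 29/2)−(13, 19)]
   so B = (13, 10)
3. C_x = 2  [C = 2·N−B = 2·(15/2, 21/2)−(13, 10)]
4. C_y = 11  [C = 2·N−B = 2·(15/2, 21/2)−(13, 10)]
   so C = (2, 11)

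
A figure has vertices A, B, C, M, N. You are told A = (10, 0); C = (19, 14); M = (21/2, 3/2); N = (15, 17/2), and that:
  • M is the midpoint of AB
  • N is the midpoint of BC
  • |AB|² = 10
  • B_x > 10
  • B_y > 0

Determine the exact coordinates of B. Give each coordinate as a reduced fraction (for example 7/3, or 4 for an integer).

1. B_x = 11  [B = 2·M−A = 2·(21/2, 3/2)−(10, 0)]
2. B_y = 3  [B = 2·M−A = 2·(21/2, 3/2)−(10, 0)]
   so B = (11, 3)

B = (11, 3)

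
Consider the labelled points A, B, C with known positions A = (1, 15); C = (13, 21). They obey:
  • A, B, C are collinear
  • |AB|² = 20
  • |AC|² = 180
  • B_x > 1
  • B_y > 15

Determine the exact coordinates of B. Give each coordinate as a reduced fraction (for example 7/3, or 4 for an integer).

B = (5, 17)

1. B_x = 5  [[A, B, C are collinear ⇒ 6x-12y+174=0] ∩ [|B−(1, 15)|²=20]]
2. B_y = 17  [[A, B, C are collinear ⇒ 6x-12y+174=0] ∩ [|B−(1, 15)|²=20]]
   so B = (5, 17)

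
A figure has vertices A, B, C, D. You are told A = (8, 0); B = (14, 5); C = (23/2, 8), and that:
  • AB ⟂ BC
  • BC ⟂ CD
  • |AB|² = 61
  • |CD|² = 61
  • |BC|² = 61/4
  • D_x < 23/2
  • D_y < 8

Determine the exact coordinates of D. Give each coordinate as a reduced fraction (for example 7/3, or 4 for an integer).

D = (11/2, 3)

1. D_x = 11/2  [[BC ⟂ CD ⇒ -5/2x+3y+19/4=0] ∩ [|D−(23/2, 8)|²=61]]
2. D_y = 3  [[BC ⟂ CD ⇒ -5/2x+3y+19/4=0] ∩ [|D−(23/2, 8)|²=61]]
   so D = (11/2, 3)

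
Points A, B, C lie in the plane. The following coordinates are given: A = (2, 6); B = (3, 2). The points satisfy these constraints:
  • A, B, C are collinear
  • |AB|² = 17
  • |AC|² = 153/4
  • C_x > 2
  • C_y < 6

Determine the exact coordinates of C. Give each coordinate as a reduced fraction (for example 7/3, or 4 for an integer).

1. C_x = 7/2  [[A, B, C are collinear ⇒ 4x+1y-14=0] ∩ [|C−(2, 6)|²=153/4]]
2. C_y = 0  [[A, B, C are collinear ⇒ 4x+1y-14=0] ∩ [|C−(2, 6)|²=153/4]]
   so C = (7/2, 0)

C = (7/2, 0)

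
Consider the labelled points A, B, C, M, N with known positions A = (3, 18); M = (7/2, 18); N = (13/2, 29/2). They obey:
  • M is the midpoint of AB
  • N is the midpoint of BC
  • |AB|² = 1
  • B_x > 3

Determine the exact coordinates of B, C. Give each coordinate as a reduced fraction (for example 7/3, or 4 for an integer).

1. B_x = 4  [B = 2·M−A = 2·(7/2, 18)−(3, 18)]
2. B_y = 18  [B = 2·M−A = 2·(7/2, 18)−(3, 18)]
   so B = (4, 18)
3. C_x = 9  [C = 2·N−B = 2·(13/2, 29/2)−(4, 18)]
4. C_y = 11  [C = 2·N−B = 2·(13/2, 29/2)−(4, 18)]
   so C = (9, 11)

B = (4, 18)
C = (9, 11)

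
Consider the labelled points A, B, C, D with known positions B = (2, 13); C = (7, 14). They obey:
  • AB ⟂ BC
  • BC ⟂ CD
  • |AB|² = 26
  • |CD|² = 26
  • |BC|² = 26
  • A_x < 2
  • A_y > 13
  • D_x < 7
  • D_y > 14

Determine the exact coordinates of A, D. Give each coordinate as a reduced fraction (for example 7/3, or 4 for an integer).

A = (1, 18)
D = (6, 19)

1. A_x = 1  [[AB ⟂ BC ⇒ -5x-1y+23=0] ∩ [|A−(2, 13)|²=26]]
2. A_y = 18  [[AB ⟂ BC ⇒ -5x-1y+23=0] ∩ [|A−(2, 13)|²=26]]
   so A = (1, 18)
3. D_x = 6  [[BC ⟂ CD ⇒ 5x+1y-49=0] ∩ [|D−(7, 14)|²=26]]
4. D_y = 19  [[BC ⟂ CD ⇒ 5x+1y-49=0] ∩ [|D−(7, 14)|²=26]]
   so D = (6, 19)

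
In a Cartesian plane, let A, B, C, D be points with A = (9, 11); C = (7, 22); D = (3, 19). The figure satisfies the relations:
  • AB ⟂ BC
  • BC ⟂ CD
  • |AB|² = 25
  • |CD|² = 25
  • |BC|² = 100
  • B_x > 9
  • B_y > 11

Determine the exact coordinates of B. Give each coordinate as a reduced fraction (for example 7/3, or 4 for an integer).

B = (13, 14)

1. B_x = 13  [[BC ⟂ CD ⇒ 4x+3y-94=0] ∩ [|B−(9, 11)|²=25]]
2. B_y = 14  [[BC ⟂ CD ⇒ 4x+3y-94=0] ∩ [|B−(9, 11)|²=25]]
   so B = (13, 14)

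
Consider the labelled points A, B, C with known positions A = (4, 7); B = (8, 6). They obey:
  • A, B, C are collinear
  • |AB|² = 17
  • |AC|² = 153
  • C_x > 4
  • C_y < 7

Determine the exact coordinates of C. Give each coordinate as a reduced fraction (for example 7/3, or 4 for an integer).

C = (16, 4)

1. C_x = 16  [[A, B, C are collinear ⇒ 1x+4y-32=0] ∩ [|C−(4, 7)|²=153]]
2. C_y = 4  [[A, B, C are collinear ⇒ 1x+4y-32=0] ∩ [|C−(4, 7)|²=153]]
   so C = (16, 4)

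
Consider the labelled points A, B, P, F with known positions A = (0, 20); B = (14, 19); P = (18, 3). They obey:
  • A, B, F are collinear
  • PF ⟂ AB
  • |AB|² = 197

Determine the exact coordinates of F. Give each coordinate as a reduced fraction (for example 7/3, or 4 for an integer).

1. F_x = 3766/197  [[A, B, F are collinear ⇒ 1x+14y-280=0] ∩ [PF ⟂ AB ⇒ 14x-1y-249=0]]
2. F_y = 3671/197  [[A, B, F are collinear ⇒ 1x+14y-280=0] ∩ [PF ⟂ AB ⇒ 14x-1y-249=0]]
   so F = (3766/197, 3671/197)

F = (3766/197, 3671/197)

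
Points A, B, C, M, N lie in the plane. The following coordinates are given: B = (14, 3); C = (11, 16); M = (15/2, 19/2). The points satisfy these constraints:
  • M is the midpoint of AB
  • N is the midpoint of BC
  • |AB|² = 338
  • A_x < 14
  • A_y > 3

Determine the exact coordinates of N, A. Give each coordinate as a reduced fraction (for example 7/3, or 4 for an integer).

N = (25/2, 19/2)
A = (1, 16)

1. A_x = 1  [A = 2·M−B = 2·(15/2, 19/2)−(14, 3)]
2. A_y = 16  [A = 2·M−B = 2·(15/2, 19/2)−(14, 3)]
   so A = (1, 16)
3. N_x = 25/2  [2·N = B+C = (14, 3)+(11, 16)]
4. N_y = 19/2  [2·N = B+C = (14, 3)+(11, 16)]
   so N = (25/2, 19/2)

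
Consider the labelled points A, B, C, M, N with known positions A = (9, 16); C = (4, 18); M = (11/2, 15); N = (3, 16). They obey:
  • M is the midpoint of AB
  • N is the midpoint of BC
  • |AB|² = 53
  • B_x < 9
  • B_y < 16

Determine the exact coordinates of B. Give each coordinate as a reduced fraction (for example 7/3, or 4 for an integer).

B = (2, 14)

1. B_x = 2  [B = 2·M−A = 2·(11/2, 15)−(9, 16)]
2. B_y = 14  [B = 2·M−A = 2·(11/2, 15)−(9, 16)]
   so B = (2, 14)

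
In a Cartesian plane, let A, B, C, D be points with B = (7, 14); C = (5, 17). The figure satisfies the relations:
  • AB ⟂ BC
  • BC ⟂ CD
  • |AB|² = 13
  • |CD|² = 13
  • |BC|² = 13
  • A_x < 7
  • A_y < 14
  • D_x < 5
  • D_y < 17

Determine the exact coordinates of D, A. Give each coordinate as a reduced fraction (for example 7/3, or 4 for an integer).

1. D_x = 2  [[BC ⟂ CD ⇒ -2x+3y-41=0] ∩ [|D−(5, 17)|²=13]]
2. D_y = 15  [[BC ⟂ CD ⇒ -2x+3y-41=0] ∩ [|D−(5, 17)|²=13]]
   so D = (2, 15)
3. A_x = 4  [[AB ⟂ BC ⇒ 2x-3y+28=0] ∩ [|A−(7, 14)|²=13]]
4. A_y = 12  [[AB ⟂ BC ⇒ 2x-3y+28=0] ∩ [|A−(7, 14)|²=13]]
   so A = (4, 12)

D = (2, 15)
A = (4, 12)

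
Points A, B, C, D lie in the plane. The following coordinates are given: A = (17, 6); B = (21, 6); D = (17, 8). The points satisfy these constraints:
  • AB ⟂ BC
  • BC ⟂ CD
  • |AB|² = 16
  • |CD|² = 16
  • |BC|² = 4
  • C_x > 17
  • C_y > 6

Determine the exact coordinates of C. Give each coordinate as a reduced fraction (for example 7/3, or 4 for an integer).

1. C_x = 21  [[AB ⟂ BC ⇒ 4x-84=0] ∩ [|C−(17, 8)|²=16]]
2. C_y = 8  [[AB ⟂ BC ⇒ 4x-84=0] ∩ [|C−(17, 8)|²=16]]
   so C = (21, 8)

C = (21, 8)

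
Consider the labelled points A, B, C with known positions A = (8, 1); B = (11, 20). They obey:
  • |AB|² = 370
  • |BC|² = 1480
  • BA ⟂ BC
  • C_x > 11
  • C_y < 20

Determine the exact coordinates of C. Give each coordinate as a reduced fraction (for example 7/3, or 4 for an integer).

C = (49, 14)

1. C_x = 49  [[BA ⟂ BC ⇒ -3x-19y+413=0] ∩ [|C−(11, 20)|²=1480]]
2. C_y = 14  [[BA ⟂ BC ⇒ -3x-19y+413=0] ∩ [|C−(11, 20)|²=1480]]
   so C = (49, 14)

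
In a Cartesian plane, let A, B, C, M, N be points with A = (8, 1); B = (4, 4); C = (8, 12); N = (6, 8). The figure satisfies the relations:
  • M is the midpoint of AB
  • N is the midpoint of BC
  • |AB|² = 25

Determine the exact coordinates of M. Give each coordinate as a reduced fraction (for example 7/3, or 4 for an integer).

1. M_x = 6  [2·M = A+B = (8, 1)+(4, 4)]
2. M_y = 5/2  [2·M = A+B = (8, 1)+(4, 4)]
   so M = (6, 5/2)

M = (6, 5/2)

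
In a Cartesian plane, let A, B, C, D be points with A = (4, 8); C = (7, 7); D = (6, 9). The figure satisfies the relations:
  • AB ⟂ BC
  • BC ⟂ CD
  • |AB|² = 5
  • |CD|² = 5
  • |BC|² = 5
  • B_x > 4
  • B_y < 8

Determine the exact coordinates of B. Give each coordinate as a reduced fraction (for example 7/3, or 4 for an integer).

1. B_x = 5  [[BC ⟂ CD ⇒ 1x-2y+7=0] ∩ [|B−(4, 8)|²=5]]
2. B_y = 6  [[BC ⟂ CD ⇒ 1x-2y+7=0] ∩ [|B−(4, 8)|²=5]]
   so B = (5, 6)

B = (5, 6)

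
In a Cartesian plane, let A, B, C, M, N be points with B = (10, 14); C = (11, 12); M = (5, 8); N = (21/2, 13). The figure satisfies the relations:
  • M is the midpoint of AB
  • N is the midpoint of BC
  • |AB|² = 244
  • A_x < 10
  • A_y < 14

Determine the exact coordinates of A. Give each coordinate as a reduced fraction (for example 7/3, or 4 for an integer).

A = (0, 2)

1. A_x = 0  [A = 2·M−B = 2·(5, 8)−(10, 14)]
2. A_y = 2  [A = 2·M−B = 2·(5, 8)−(10, 14)]
   so A = (0, 2)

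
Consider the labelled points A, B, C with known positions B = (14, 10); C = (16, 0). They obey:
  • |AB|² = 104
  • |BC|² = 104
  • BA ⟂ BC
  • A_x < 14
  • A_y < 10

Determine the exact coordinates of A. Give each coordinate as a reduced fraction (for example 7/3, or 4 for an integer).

A = (4, 8)

1. A_x = 4  [[BA ⟂ BC ⇒ 2x-10y+72=0] ∩ [|A−(14, 10)|²=104]]
2. A_y = 8  [[BA ⟂ BC ⇒ 2x-10y+72=0] ∩ [|A−(14, 10)|²=104]]
   so A = (4, 8)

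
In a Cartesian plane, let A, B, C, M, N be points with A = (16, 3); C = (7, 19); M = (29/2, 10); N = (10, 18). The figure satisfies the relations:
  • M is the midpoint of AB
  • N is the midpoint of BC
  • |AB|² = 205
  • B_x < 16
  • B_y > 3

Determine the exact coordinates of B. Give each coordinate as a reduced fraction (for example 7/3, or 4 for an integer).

B = (13, 17)

1. B_x = 13  [B = 2·M−A = 2·(29/2, 10)−(16, 3)]
2. B_y = 17  [B = 2·M−A = 2·(29/2, 10)−(16, 3)]
   so B = (13, 17)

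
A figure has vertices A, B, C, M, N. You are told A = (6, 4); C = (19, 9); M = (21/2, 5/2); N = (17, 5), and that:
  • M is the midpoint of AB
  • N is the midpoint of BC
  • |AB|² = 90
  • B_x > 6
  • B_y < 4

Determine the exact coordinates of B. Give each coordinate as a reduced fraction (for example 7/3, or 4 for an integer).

B = (15, 1)

1. B_x = 15  [B = 2·M−A = 2·(21/2, 5/2)−(6, 4)]
2. B_y = 1  [B = 2·M−A = 2·(21/2, 5/2)−(6, 4)]
   so B = (15, 1)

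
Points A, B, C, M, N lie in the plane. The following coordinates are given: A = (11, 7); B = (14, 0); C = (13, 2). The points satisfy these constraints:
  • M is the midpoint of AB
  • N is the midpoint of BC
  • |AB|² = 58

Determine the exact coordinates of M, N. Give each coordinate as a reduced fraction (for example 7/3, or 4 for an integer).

M = (25/2, 7/2)
N = (27/2, 1)

1. M_x = 25/2  [2·M = A+B = (11, 7)+(14, 0)]
2. M_y = 7/2  [2·M = A+B = (11, 7)+(14, 0)]
   so M = (25/2, 7/2)
3. N_x = 27/2  [2·N = B+C = (14, 0)+(13, 2)]
4. N_y = 1  [2·N = B+C = (14, 0)+(13, 2)]
   so N = (27/2, 1)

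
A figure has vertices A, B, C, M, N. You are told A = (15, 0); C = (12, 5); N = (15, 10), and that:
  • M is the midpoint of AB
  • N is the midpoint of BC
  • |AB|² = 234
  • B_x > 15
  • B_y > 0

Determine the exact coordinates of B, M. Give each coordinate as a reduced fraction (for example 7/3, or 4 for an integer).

B = (18, 15)
M = (33/2, 15/2)

1. B_x = 18  [B = 2·N−C = 2·(15, 10)−(12, 5)]
2. B_y = 15  [B = 2·N−C = 2·(15, 10)−(12, 5)]
   so B = (18, 15)
3. M_x = 33/2  [2·M = A+B = (15, 0)+(18, 15)]
4. M_y = 15/2  [2·M = A+B = (15, 0)+(18, 15)]
   so M = (33/2, 15/2)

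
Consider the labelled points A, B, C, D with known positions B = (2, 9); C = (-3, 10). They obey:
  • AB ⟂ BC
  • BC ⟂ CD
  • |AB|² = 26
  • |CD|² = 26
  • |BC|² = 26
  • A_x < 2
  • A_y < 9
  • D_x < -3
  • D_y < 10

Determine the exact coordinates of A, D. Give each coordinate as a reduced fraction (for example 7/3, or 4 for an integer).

A = (1, 4)
D = (-4, 5)

1. A_x = 1  [[AB ⟂ BC ⇒ 5x-1y-1=0] ∩ [|A−(2, 9)|²=26]]
2. A_y = 4  [[AB ⟂ BC ⇒ 5x-1y-1=0] ∩ [|A−(2, 9)|²=26]]
   so A = (1, 4)
3. D_x = -4  [[BC ⟂ CD ⇒ -5x+1y-25=0] ∩ [|D−(-3, 10)|²=26]]
4. D_y = 5  [[BC ⟂ CD ⇒ -5x+1y-25=0] ∩ [|D−(-3, 10)|²=26]]
   so D = (-4, 5)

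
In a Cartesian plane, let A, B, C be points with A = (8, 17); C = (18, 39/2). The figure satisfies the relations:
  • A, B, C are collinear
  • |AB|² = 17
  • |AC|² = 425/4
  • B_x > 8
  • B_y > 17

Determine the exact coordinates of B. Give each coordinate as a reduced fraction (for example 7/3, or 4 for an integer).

1. B_x = 12  [[A, B, C are collinear ⇒ 5/2x-10y+150=0] ∩ [|B−(8, 17)|²=17]]
2. B_y = 18  [[A, B, C are collinear ⇒ 5/2x-10y+150=0] ∩ [|B−(8, 17)|²=17]]
   so B = (12, 18)

B = (12, 18)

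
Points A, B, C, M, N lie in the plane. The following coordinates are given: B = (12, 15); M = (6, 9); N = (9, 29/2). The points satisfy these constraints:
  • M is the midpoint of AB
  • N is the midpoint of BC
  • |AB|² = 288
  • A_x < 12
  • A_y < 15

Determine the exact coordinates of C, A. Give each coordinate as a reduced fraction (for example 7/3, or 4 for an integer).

1. A_x = 0  [A = 2·M−B = 2·(6, 9)−(12, 15)]
2. A_y = 3  [A = 2·M−B = 2·(6, 9)−(12, 15)]
   so A = (0, 3)
3. C_x = 6  [C = 2·N−B = 2·(9, 29/2)−(12, 15)]
4. C_y = 14  [C = 2·N−B = 2·(9, 29/2)−(12, 15)]
   so C = (6, 14)

C = (6, 14)
A = (0, 3)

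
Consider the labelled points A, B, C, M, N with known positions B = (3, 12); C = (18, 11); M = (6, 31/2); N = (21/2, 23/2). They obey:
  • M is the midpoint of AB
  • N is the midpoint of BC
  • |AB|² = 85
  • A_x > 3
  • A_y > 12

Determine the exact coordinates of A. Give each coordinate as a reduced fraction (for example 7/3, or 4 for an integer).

A = (9, 19)

1. A_x = 9  [A = 2·M−B = 2·(6, 31/2)−(3, 12)]
2. A_y = 19  [A = 2·M−B = 2·(6, 31/2)−(3, 12)]
   so A = (9, 19)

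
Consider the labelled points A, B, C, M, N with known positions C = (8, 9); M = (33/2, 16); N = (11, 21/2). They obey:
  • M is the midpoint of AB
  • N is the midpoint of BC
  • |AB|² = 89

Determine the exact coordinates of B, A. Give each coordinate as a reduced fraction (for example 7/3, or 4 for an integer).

1. B_x = 14  [B = 2·N−C = 2·(11, 21/2)−(8, 9)]
2. B_y = 12  [B = 2·N−C = 2·(11, 21/2)−(8, 9)]
   so B = (14, 12)
3. A_x = 19  [A = 2·M−B = 2·(33/2, 16)−(14, 12)]
4. A_y = 20  [A = 2·M−B = 2·(33/2, 16)−(14, 12)]
   so A = (19, 20)

B = (14, 12)
A = (19, 20)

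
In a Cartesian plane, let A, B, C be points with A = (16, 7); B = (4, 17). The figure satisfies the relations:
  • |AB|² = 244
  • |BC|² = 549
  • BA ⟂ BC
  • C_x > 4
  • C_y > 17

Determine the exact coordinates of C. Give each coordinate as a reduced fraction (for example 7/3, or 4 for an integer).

C = (19, 35)

1. C_x = 19  [[BA ⟂ BC ⇒ 12x-10y+122=0] ∩ [|C−(4, 17)|²=549]]
2. C_y = 35  [[BA ⟂ BC ⇒ 12x-10y+122=0] ∩ [|C−(4, 17)|²=549]]
   so C = (19, 35)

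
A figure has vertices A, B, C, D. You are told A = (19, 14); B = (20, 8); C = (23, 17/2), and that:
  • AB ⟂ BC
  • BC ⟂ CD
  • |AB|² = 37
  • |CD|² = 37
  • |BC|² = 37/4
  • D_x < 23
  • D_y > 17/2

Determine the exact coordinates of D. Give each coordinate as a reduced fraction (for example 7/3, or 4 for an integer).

1. D_x = 22  [[BC ⟂ CD ⇒ 3x+1/2y-293/4=0] ∩ [|D−(23, 17/2)|²=37]]
2. D_y = 29/2  [[BC ⟂ CD ⇒ 3x+1/2y-293/4=0] ∩ [|D−(23, 17/2)|²=37]]
   so D = (22, 29/2)

D = (22, 29/2)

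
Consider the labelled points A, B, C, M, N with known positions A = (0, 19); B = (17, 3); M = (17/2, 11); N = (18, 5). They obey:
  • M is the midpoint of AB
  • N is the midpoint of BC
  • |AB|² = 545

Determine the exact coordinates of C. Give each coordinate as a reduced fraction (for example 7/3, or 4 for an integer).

1. C_x = 19  [C = 2·N−B = 2·(18, 5)−(17, 3)]
2. C_y = 7  [C = 2·N−B = 2·(18, 5)−(17, 3)]
   so C = (19, 7)

C = (19, 7)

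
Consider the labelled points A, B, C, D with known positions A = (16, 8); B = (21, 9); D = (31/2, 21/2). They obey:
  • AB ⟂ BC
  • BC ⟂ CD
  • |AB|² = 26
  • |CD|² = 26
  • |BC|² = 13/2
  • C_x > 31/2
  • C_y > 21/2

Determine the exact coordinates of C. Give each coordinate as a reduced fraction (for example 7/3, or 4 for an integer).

1. C_x = 41/2  [[AB ⟂ BC ⇒ 5x+1y-114=0] ∩ [|C−(31/2, 21/2)|²=26]]
2. C_y = 23/2  [[AB ⟂ BC ⇒ 5x+1y-114=0] ∩ [|C−(31/2, 21/2)|²=26]]
   so C = (41/2, 23/2)

C = (41/2, 23/2)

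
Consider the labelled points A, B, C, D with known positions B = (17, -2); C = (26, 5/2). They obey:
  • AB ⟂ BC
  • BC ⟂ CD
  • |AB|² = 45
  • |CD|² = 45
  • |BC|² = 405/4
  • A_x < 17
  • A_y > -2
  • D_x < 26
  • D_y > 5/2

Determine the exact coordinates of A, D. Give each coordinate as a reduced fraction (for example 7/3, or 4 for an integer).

1. A_x = 14  [[AB ⟂ BC ⇒ -9x-9/2y+144=0] ∩ [|A−(17, -2)|²=45]]
2. A_y = 4  [[AB ⟂ BC ⇒ -9x-9/2y+144=0] ∩ [|A−(17, -2)|²=45]]
   so A = (14, 4)
3. D_x = 23  [[BC ⟂ CD ⇒ 9x+9/2y-981/4=0] ∩ [|D−(26, 5/2)|²=45]]
4. D_y = 17/2  [[BC ⟂ CD ⇒ 9x+9/2y-981/4=0] ∩ [|D−(26, 5/2)|²=45]]
   so D = (23, 17/2)

A = (14, 4)
D = (23, 17/2)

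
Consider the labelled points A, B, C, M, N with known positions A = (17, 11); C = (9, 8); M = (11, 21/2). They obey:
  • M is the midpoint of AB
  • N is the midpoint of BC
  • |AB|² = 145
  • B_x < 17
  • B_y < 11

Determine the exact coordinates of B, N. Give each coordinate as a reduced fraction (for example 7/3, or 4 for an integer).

1. B_x = 5  [B = 2·M−A = 2·(11, 21/2)−(17, 11)]
2. B_y = 10  [B = 2·M−A = 2·(11, 21/2)−(17, 11)]
   so B = (5, 10)
3. N_x = 7  [2·N = B+C = (5, 10)+(9, 8)]
4. N_y = 9  [2·N = B+C = (5, 10)+(9, 8)]
   so N = (7, 9)

B = (5, 10)
N = (7, 9)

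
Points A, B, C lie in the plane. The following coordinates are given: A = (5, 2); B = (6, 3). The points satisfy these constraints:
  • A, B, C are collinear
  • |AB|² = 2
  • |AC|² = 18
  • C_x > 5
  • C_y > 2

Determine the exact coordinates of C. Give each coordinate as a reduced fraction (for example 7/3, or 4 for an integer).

C = (8, 5)

1. C_x = 8  [[A, B, C are collinear ⇒ -1x+1y+3=0] ∩ [|C−(5, 2)|²=18]]
2. C_y = 5  [[A, B, C are collinear ⇒ -1x+1y+3=0] ∩ [|C−(5, 2)|²=18]]
   so C = (8, 5)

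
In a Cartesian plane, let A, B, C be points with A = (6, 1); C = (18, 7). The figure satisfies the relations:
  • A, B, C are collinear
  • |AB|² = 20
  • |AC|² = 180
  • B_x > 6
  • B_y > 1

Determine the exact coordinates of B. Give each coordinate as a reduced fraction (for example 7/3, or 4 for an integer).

B = (10, 3)

1. B_x = 10  [[A, B, C are collinear ⇒ 6x-12y-24=0] ∩ [|B−(6, 1)|²=20]]
2. B_y = 3  [[A, B, C are collinear ⇒ 6x-12y-24=0] ∩ [|B−(6, 1)|²=20]]
   so B = (10, 3)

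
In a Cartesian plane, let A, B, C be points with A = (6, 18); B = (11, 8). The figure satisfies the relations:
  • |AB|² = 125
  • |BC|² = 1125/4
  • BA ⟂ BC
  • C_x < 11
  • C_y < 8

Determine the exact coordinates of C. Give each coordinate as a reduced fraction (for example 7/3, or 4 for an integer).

C = (-4, 1/2)

1. C_x = -4  [[BA ⟂ BC ⇒ -5x+10y-25=0] ∩ [|C−(11, 8)|²=1125/4]]
2. C_y = 1/2  [[BA ⟂ BC ⇒ -5x+10y-25=0] ∩ [|C−(11, 8)|²=1125/4]]
   so C = (-4, 1/2)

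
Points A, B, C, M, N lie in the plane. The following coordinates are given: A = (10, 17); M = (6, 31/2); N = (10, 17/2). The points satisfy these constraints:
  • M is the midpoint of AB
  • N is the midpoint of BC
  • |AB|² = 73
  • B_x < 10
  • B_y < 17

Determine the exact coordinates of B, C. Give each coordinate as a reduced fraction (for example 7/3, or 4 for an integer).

1. B_x = 2  [B = 2·M−A = 2·(6, 31/2)−(10, 17)]
2. B_y = 14  [B = 2·M−A = 2·(6, 31/2)−(10, 17)]
   so B = (2, 14)
3. C_x = 18  [C = 2·N−B = 2·(10, 17/2)−(2, 14)]
4. C_y = 3  [C = 2·N−B = 2·(10, 17/2)−(2, 14)]
   so C = (18, 3)

B = (2, 14)
C = (18, 3)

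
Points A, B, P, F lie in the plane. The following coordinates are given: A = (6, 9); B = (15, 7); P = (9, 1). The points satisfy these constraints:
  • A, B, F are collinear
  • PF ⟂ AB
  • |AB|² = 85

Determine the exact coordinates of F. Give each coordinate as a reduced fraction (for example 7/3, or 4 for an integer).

1. F_x = 897/85  [[A, B, F are collinear ⇒ 2x+9y-93=0] ∩ [PF ⟂ AB ⇒ 9x-2y-79=0]]
2. F_y = 679/85  [[A, B, F are collinear ⇒ 2x+9y-93=0] ∩ [PF ⟂ AB ⇒ 9x-2y-79=0]]
   so F = (897/85, 679/85)

F = (897/85, 679/85)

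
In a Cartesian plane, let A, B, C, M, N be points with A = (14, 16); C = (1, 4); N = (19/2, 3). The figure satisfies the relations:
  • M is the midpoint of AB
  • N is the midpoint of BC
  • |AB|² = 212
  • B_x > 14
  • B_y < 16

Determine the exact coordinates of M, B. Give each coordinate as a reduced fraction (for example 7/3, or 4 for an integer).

1. B_x = 18  [B = 2·N−C = 2·(19/2, 3)−(1, 4)]
2. B_y = 2  [B = 2·N−C = 2·(19/2, 3)−(1, 4)]
   so B = (18, 2)
3. M_x = 16  [2·M = A+B = (14, 16)+(18, 2)]
4. M_y = 9  [2·M = A+B = (14, 16)+(18, 2)]
   so M = (16, 9)

M = (16, 9)
B = (18, 2)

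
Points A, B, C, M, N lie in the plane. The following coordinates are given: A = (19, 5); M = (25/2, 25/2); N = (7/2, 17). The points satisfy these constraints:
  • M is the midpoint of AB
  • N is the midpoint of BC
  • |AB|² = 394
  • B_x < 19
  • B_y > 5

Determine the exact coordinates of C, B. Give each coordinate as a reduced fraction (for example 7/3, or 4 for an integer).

C = (1, 14)
B = (6, 20)

1. B_x = 6  [B = 2·M−A = 2·(25/2, 25/2)−(19, 5)]
2. B_y = 20  [B = 2·M−A = 2·(25/2, 25/2)−(19, 5)]
   so B = (6, 20)
3. C_x = 1  [C = 2·N−B = 2·(7/2, 17)−(6, 20)]
4. C_y = 14  [C = 2·N−B = 2·(7/2, 17)−(6, 20)]
   so C = (1, 14)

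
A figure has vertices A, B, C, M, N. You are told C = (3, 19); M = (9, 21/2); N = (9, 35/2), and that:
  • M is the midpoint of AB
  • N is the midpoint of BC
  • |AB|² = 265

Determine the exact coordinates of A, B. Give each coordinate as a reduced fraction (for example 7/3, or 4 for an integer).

1. B_x = 15  [B = 2·N−C = 2·(9, 35/2)−(3, 19)]
2. B_y = 16  [B = 2·N−C = 2·(9, 35/2)−(3, 19)]
   so B = (15, 16)
3. A_x = 3  [A = 2·M−B = 2·(9, 21/2)−(15, 16)]
4. A_y = 5  [A = 2·M−B = 2·(9, 21/2)−(15, 16)]
   so A = (3, 5)

A = (3, 5)
B = (15, 16)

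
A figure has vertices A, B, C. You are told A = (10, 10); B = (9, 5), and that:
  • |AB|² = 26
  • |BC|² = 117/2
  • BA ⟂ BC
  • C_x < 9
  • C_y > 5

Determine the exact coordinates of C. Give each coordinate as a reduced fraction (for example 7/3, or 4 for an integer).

C = (3/2, 13/2)

1. C_x = 3/2  [[BA ⟂ BC ⇒ 1x+5y-34=0] ∩ [|C−(9, 5)|²=117/2]]
2. C_y = 13/2  [[BA ⟂ BC ⇒ 1x+5y-34=0] ∩ [|C−(9, 5)|²=117/2]]
   so C = (3/2, 13/2)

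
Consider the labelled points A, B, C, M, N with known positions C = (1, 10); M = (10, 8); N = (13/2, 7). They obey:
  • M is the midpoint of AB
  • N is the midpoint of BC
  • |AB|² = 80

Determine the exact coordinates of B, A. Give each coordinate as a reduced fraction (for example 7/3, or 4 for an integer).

B = (12, 4)
A = (8, 12)

1. B_x = 12  [B = 2·N−C = 2·(13/2, 7)−(1, 10)]
2. B_y = 4  [B = 2·N−C = 2·(13/2, 7)−(1, 10)]
   so B = (12, 4)
3. A_x = 8  [A = 2·M−B = 2·(10, 8)−(12, 4)]
4. A_y = 12  [A = 2·M−B = 2·(10, 8)−(12, 4)]
   so A = (8, 12)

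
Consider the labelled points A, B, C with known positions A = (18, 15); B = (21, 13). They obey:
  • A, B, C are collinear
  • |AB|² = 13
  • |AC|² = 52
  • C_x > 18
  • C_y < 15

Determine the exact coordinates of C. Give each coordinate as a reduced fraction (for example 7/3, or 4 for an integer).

1. C_x = 24  [[A, B, C are collinear ⇒ 2x+3y-81=0] ∩ [|C−(18, 15)|²=52]]
2. C_y = 11  [[A, B, C are collinear ⇒ 2x+3y-81=0] ∩ [|C−(18, 15)|²=52]]
   so C = (24, 11)

C = (24, 11)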